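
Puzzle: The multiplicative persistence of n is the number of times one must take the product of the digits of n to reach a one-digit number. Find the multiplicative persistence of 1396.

1396 → 162 → 12 → 2 (3 steps)

3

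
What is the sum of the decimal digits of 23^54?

343

23^54 = 34143115322784228849944935551113819944806873883247339368564776954250143409
Sum of its 74 digits: 343.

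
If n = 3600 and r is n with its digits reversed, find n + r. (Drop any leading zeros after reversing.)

Reverse of 3600 is 63.
3600 + 63 = 3663

3663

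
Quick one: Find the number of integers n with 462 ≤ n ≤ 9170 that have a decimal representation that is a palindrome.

The integers in [462, 9170] that have a decimal representation that is a palindrome: 464, 474, 484, 494, 505, 515, …, 9009, 9119.
136 qualify.

136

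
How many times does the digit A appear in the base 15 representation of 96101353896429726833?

96101353896429726833 in base 15 is E96E16A54C16B5DA8.
The digit A appears 2 times.

2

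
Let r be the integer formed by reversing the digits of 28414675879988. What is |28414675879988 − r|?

60583181761494

Reverse of 28414675879988 is 88997857641482.
|28414675879988 − 88997857641482| = 60583181761494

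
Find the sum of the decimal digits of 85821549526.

8+5+8+2+1+5+4+9+5+2+6 = 55

55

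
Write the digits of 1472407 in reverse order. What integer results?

7042741

Reversing 1472407 gives 7042741.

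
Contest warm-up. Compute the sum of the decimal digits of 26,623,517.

32

2+6+6+2+3+5+1+7 = 32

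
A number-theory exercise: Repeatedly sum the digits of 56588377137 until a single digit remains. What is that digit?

5+6+5+8+8+3+7+7+1+3+7 = 60
6+0 = 6

6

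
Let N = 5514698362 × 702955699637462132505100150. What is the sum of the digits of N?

178

5514698362 × 702955699637462132505100150 = 3876588645349276415962902753850954300
Sum of its 37 digits: 178.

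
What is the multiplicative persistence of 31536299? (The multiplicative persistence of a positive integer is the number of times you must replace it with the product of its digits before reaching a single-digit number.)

2

31536299 → 43740 → 0 (2 steps)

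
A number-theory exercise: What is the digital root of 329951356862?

5

3+2+9+9+5+1+3+5+6+8+6+2 = 59
5+9 = 14
1+4 = 5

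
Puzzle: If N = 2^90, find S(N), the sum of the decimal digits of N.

2^90 = 1237940039285380274899124224
Sum of its 28 digits: 118.

118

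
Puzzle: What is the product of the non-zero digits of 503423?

360

5×3×4×2×3 = 360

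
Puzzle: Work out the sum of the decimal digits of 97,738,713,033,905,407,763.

92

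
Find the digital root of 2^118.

7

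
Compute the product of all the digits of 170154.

1×7×0×1×5×4 = 0

0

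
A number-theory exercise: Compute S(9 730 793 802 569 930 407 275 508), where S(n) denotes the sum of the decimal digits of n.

9+7+3+0+7+9+3+8+0+2+5+6+9+9+3+0+4+0+7+2+7+5+5+0+8 = 118

118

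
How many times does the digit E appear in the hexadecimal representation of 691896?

1

691896 in base 16 is A8EB8.
The digit E appears 1 time.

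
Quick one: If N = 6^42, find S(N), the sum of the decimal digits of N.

153

6^42 = 481229803398374426442198455156736
Sum of its 33 digits: 153.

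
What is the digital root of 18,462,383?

1+8+4+6+2+3+8+3 = 35
3+5 = 8

8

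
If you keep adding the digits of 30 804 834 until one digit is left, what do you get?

3

3+0+8+0+4+8+3+4 = 30
3+0 = 3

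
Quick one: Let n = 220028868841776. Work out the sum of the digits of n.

69

2+2+0+0+2+8+8+6+8+8+4+1+7+7+6 = 69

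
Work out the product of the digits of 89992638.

1679616

8×9×9×9×2×6×3×8 = 1679616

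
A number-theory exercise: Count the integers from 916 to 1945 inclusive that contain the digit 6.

274

The integers in [916, 1945] that contain the digit 6: 916, 926, 936, 946, 956, 960, …, 1926, 1936.
274 qualify.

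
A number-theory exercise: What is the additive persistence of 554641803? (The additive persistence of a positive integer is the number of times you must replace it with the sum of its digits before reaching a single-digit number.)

2

554641803 → 36 → 9 (2 steps)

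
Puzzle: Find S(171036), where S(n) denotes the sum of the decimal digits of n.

18

1+7+1+0+3+6 = 18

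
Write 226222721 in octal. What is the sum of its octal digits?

32

226222721 in base 8 is 1536761201.
Digit sum: 1+5+3+6+7+6+1+2+0+1 = 32.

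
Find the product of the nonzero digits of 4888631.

4×8×8×8×6×3×1 = 36864

36864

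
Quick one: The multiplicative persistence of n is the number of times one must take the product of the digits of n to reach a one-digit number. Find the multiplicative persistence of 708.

708 → 0 (1 step)

1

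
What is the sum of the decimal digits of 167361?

24

1+6+7+3+6+1 = 24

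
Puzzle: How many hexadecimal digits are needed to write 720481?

720481 in base 16 is AFE61, which has 5 digits.

5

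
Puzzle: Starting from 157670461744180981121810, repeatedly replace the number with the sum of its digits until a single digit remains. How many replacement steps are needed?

157670461744180981121810 → 92 → 11 → 2 (3 steps)

3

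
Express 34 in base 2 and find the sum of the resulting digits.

2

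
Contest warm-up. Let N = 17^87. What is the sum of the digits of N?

566

17^87 = 111958265066587594584613248892812013697486686669259967918407174978455411256525677075398863589199442767925873
Sum of its 108 digits: 566.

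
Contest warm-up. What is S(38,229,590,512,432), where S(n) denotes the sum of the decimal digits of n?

3+8+2+2+9+5+9+0+5+1+2+4+3+2 = 55

55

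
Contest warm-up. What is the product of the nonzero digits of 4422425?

2560

4×4×2×2×4×2×5 = 2560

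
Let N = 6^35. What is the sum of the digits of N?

135

6^35 = 1719070799748422591028658176
Sum of its 28 digits: 135.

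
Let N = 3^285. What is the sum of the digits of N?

585

3^285 = 9540202543551810321951771475143599158212099055721626495417399393442928940685104209944367620174062135063700980192985712626997494148209043
Sum of its 136 digits: 585.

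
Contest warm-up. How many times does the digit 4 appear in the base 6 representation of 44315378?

4

44315378 in base 6 is 4221455442.
The digit 4 appears 4 times.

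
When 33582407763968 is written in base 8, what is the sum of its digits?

42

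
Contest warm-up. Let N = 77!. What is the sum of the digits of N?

77! = 145183092028285869634070784086308284983740379224208358846781574688061991349156420080065207861248000000000000000000
Sum of its 114 digits: 432.

432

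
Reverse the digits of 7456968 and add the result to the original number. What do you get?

16153515

Reverse of 7456968 is 8696547.
7456968 + 8696547 = 16153515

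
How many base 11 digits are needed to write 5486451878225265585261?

5486451878225265585261 in base 11 is 817871A60318644419878, which has 21 digits.

21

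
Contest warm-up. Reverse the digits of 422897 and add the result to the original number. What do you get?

1221121

Reverse of 422897 is 798224.
422897 + 798224 = 1221121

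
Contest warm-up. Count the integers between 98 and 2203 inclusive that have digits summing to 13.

The integers in [98, 2203] that have digits summing to 13: 139, 148, 157, 166, 175, 184, …, 2182, 2191.
159 qualify.

159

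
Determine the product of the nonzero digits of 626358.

8640

6×2×6×3×5×8 = 8640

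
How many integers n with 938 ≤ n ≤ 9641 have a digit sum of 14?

467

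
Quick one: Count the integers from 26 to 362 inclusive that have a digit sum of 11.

34

The integers in [26, 362] that have a digit sum of 11: 29, 38, 47, 56, 65, 74, …, 353, 362.
34 qualify.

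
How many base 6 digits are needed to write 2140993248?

2140993248 in base 6 is 552240525440, which has 12 digits.

12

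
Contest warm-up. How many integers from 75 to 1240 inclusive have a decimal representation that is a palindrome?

The integers in [75, 1240] that have a decimal representation that is a palindrome: 77, 88, 99, 101, 111, 121, …, 1111, 1221.
96 qualify.

96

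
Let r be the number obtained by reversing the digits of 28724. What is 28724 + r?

71506

Reverse of 28724 is 42782.
28724 + 42782 = 71506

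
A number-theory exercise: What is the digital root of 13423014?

1+3+4+2+3+0+1+4 = 18
1+8 = 9

9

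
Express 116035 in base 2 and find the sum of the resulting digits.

116035 in base 2 is 11100010101000011.
Digit sum: 1+1+1+0+0+0+1+0+1+0+1+0+0+0+0+1+1 = 8.

8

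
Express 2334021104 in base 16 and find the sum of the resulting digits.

2334021104 in base 16 is 8B1E55F0.
Digit sum: 8+11+1+14+5+5+15+0 = 59.

59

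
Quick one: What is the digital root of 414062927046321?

4+1+4+0+6+2+9+2+7+0+4+6+3+2+1 = 51
5+1 = 6

6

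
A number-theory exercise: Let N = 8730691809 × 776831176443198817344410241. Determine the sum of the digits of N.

189

8730691809 × 776831176443198817344410241 = 6782273589148469668347329623034415969
Sum of its 37 digits: 189.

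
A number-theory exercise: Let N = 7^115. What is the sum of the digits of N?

412

7^115 = 15355876181909280421724151687580911741041895655149613132104515881830657073678671819100413262089943
Sum of its 98 digits: 412.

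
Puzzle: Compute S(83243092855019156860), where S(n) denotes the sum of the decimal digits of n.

85

8+3+2+4+3+0+9+2+8+5+5+0+1+9+1+5+6+8+6+0 = 85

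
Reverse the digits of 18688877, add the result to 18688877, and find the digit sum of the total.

52

Reversal of 18688877 is 77888681; 18688877 + 77888681 = 96577558.
Digit sum of 96577558: 9+6+5+7+7+5+5+8 = 52.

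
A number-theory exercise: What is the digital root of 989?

9+8+9 = 26
2+6 = 8

8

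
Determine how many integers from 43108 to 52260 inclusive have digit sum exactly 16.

The integers in [43108, 52260] that have digit sum exactly 16: 43108, 43117, 43126, 43135, 43144, 43153, …, 52243, 52252.
357 qualify.

357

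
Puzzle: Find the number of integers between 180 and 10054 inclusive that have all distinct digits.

The integers in [180, 10054] that have all distinct digits: 180, 182, 183, 184, 185, 186, …, 9875, 9876.
5128 qualify.

5128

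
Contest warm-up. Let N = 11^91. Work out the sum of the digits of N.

353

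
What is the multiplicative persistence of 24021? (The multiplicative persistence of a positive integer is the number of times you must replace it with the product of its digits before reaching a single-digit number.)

24021 → 0 (1 step)

1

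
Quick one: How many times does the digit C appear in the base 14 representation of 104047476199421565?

104047476199421565 in base 14 is 95136CA0A2CB20D.
The digit C appears 2 times.

2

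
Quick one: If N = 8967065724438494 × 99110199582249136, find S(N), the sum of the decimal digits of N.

152

8967065724438494 × 99110199582249136 = 888727673616244574109833216641184
Sum of its 33 digits: 152.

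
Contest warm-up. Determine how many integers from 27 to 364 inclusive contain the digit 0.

The integers in [27, 364] that contain the digit 0: 30, 40, 50, 60, 70, 80, …, 350, 360.
61 qualify.

61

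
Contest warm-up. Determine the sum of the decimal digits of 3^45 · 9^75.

3^45 · 9^75 = 1093061682616768598101980749118434678309602685816438255039403134728775682721408160470718926107
Sum of its 94 digits: 414.

414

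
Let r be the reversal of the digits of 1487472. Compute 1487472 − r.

-1260369

Reverse of 1487472 is 2747841.
1487472 − 2747841 = -1260369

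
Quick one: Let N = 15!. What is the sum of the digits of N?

15! = 1307674368000
Sum of its 13 digits: 45.

45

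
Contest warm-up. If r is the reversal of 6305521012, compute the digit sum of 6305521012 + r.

50

Reversal of 6305521012 is 2101255036; 6305521012 + 2101255036 = 8406776048.
Digit sum of 8406776048: 8+4+0+6+7+7+6+0+4+8 = 50.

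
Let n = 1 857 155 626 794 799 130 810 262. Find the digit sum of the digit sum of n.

6

First digit sum: 114.
1+1+4 = 6.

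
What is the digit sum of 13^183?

946

13^183 = 710613530003338957544881181349995782745894710249470917662947012556566829683723404373091684693012088113733822904179550785994922703463867433169824304270243299038335303932980577798209128573503378470699874597
Sum of its 204 digits: 946.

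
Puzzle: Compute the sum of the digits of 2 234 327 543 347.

2+2+3+4+3+2+7+5+4+3+3+4+7 = 49

49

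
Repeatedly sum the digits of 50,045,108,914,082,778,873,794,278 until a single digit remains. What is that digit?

5+0+0+4+5+1+0+8+9+1+4+0+8+2+7+7+8+8+7+3+7+9+4+2+7+8 = 124
1+2+4 = 7

7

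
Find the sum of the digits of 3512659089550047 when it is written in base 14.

3512659089550047 in base 14 is 45D5B86DB1ACA3.
Digit sum: 4+5+13+5+11+8+6+13+11+1+10+12+10+3 = 112.

112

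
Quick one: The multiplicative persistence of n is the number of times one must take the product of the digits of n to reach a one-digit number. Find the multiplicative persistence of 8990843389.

1

8990843389 → 0 (1 step)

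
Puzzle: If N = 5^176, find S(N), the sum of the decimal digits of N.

583

5^176 = 1044048714879763924273647057481047608912186281291034647641381832875155719135597796355663380296618925058282911777496337890625
Sum of its 124 digits: 583.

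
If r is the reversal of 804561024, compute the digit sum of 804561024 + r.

33

Reversal of 804561024 is 420165408; 804561024 + 420165408 = 1224726432.
Digit sum of 1224726432: 1+2+2+4+7+2+6+4+3+2 = 33.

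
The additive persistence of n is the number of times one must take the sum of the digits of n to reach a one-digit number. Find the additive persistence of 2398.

2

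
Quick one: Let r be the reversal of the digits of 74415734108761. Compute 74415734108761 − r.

57635590357314

Reverse of 74415734108761 is 16780143751447.
74415734108761 − 16780143751447 = 57635590357314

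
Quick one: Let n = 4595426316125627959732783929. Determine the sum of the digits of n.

4+5+9+5+4+2+6+3+1+6+1+2+5+6+2+7+9+5+9+7+3+2+7+8+3+9+2+9 = 141

141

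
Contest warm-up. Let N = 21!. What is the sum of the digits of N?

21! = 51090942171709440000
Sum of its 20 digits: 63.

63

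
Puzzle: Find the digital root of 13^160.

The digital root of n equals n mod 9 (or 9 when 9 | n), so we need 13^160 mod 9.
13^160 ≡ 4 (mod 9), so the digital root is 4.

4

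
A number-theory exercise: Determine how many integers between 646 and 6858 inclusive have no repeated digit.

The integers in [646, 6858] that have no repeated digit: 647, 648, 649, 650, 651, 652, …, 6854, 6857.
3204 qualify.

3204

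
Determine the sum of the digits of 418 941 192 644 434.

4+1+8+9+4+1+1+9+2+6+4+4+4+3+4 = 64

64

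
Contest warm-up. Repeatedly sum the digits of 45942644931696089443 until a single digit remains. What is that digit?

4+5+9+4+2+6+4+4+9+3+1+6+9+6+0+8+9+4+4+3 = 100
1+0+0 = 1
(Equivalently, 45942644931696089443 mod 9 = 1.)

1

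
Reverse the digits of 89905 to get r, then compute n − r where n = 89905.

38907

Reverse of 89905 is 50998.
89905 − 50998 = 38907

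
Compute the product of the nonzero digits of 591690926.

262440

5×9×1×6×9×9×2×6 = 262440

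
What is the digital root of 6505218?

9

6+5+0+5+2+1+8 = 27
2+7 = 9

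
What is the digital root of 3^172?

9

The digital root of n equals n mod 9 (or 9 when 9 | n), so we need 3^172 mod 9.
3^172 ≡ 0 (mod 9), so the digital root is 9.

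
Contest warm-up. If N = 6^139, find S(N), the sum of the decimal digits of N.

486

6^139 = 1455538855293683909943468057541273219249493462007805563681546219025502238736664135695356383311470317688324096
Sum of its 109 digits: 486.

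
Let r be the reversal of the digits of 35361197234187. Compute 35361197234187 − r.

-42782081882166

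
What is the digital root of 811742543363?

8+1+1+7+4+2+5+4+3+3+6+3 = 47
4+7 = 11
1+1 = 2

2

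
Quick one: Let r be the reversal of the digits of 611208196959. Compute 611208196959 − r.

-348483605157

Reverse of 611208196959 is 959691802116.
611208196959 − 959691802116 = -348483605157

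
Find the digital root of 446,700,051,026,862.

6

4+4+6+7+0+0+0+5+1+0+2+6+8+6+2 = 51
5+1 = 6
(Equivalently, 446,700,051,026,862 mod 9 = 6.)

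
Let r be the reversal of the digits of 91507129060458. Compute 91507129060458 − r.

Reverse of 91507129060458 is 85406092170519.
91507129060458 − 85406092170519 = 6101036889939

6101036889939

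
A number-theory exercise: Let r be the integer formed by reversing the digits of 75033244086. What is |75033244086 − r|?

Reverse of 75033244086 is 68044233057.
|75033244086 − 68044233057| = 6989011029

6989011029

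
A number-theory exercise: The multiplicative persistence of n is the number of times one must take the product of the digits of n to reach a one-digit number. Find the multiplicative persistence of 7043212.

7043212 → 0 (1 step)

1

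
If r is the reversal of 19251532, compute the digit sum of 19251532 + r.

38

Reversal of 19251532 is 23515291; 19251532 + 23515291 = 42766823.
Digit sum of 42766823: 4+2+7+6+6+8+2+3 = 38.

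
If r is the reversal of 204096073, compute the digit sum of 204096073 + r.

53

Reversal of 204096073 is 370690402; 204096073 + 370690402 = 574786475.
Digit sum of 574786475: 5+7+4+7+8+6+4+7+5 = 53.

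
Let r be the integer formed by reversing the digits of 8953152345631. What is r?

1365432513598

Reversing 8953152345631 gives 1365432513598.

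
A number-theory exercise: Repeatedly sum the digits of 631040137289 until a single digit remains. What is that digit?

8

6+3+1+0+4+0+1+3+7+2+8+9 = 44
4+4 = 8
(Equivalently, 631040137289 mod 9 = 8.)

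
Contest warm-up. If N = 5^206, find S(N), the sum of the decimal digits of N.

5^206 = 972346137165803391741260008403144412592226901362682364547049471060890442818028662684991378613392752649526029617987887831986881792545318603515625
Sum of its 144 digits: 646.

646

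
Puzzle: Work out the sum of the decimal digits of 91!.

91! = 135200152767840296255166568759495142147586866476906677791741734597153670771559994765685283954750449427751168336768008192000000000000000000000
Sum of its 141 digits: 594.

594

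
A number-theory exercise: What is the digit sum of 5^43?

149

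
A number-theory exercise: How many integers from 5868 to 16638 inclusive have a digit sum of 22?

643

The integers in [5868, 16638] that have a digit sum of 22: 5872, 5881, 5890, 5908, 5917, 5926, …, 16627, 16636.
643 qualify.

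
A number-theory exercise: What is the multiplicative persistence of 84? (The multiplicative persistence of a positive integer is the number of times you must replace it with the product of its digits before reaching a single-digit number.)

2

84 → 32 → 6 (2 steps)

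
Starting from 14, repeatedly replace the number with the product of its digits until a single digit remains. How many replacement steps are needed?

1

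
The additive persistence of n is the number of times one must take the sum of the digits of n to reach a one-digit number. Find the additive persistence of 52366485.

52366485 → 39 → 12 → 3 (3 steps)

3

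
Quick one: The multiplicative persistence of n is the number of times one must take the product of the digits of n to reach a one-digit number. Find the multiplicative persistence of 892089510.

892089510 → 0 (1 step)

1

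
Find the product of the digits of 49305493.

4×9×3×0×5×4×9×3 = 0

0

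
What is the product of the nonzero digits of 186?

48

1×8×6 = 48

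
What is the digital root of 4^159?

1

The digital root of n equals n mod 9 (or 9 when 9 | n), so we need 4^159 mod 9.
4^159 ≡ 1 (mod 9), so the digital root is 1.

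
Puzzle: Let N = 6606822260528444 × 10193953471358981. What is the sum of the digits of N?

172

6606822260528444 × 10193953471358981 = 67349638717365721669935885355564
Sum of its 32 digits: 172.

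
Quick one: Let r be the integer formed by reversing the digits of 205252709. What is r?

Reversing 205252709 gives 907252502.

907252502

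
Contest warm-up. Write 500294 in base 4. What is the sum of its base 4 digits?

500294 in base 4 is 1322021012.
Digit sum: 1+3+2+2+0+2+1+0+1+2 = 14.

14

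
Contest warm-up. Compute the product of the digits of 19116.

54

1×9×1×1×6 = 54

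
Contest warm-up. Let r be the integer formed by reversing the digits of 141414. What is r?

Reversing 141414 gives 414141.

414141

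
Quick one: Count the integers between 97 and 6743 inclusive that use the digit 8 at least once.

1745

The integers in [97, 6743] that use the digit 8 at least once: 98, 108, 118, 128, 138, 148, …, 6728, 6738.
1745 qualify.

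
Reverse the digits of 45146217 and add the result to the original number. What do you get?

Reverse of 45146217 is 71264154.
45146217 + 71264154 = 116410371

116410371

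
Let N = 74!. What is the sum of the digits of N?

74! = 330788544151938641225953028221253782145683251820934971170611926835411235700971565459250872320000000000000000
Sum of its 108 digits: 378.

378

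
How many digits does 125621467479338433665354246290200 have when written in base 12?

125621467479338433665354246290200 in base 12 is 64257AAB4B3984820A058622421420, which has 30 digits.

30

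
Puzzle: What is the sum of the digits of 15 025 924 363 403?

47

1+5+0+2+5+9+2+4+3+6+3+4+0+3 = 47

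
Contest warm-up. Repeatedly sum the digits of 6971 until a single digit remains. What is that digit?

6+9+7+1 = 23
2+3 = 5

5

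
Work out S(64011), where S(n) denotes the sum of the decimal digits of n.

6+4+0+1+1 = 12

12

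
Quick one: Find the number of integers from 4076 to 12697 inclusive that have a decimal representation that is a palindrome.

The integers in [4076, 12697] that have a decimal representation that is a palindrome: 4114, 4224, 4334, 4444, 4554, 4664, …, 12521, 12621.
86 qualify.

86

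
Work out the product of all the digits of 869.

432

8×6×9 = 432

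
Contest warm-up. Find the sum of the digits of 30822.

15

3+0+8+2+2 = 15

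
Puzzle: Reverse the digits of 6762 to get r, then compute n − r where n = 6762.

4086

Reverse of 6762 is 2676.
6762 − 2676 = 4086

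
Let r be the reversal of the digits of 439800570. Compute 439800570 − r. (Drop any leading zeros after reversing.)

364791636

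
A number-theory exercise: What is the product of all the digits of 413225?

4×1×3×2×2×5 = 240

240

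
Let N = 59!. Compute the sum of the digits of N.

324

59! = 138683118545689835737939019720389406345902876772687432540821294940160000000000000
Sum of its 81 digits: 324.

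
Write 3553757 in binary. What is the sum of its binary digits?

14

3553757 in base 2 is 1101100011100111011101.
Digit sum: 1+1+0+1+1+0+0+0+1+1+1+0+0+1+1+1+0+1+1+1+0+1 = 14.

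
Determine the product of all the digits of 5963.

810

5×9×6×3 = 810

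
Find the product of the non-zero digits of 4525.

4×5×2×5 = 200

200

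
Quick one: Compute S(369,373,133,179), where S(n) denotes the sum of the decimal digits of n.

55

3+6+9+3+7+3+1+3+3+1+7+9 = 55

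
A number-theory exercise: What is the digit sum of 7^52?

7^52 = 88124787089723195184393736687912818113311201
Sum of its 44 digits: 196.

196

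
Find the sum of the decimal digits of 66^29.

66^29 = 58448602369190547308220402304068019378238824944500736
Sum of its 53 digits: 216.

216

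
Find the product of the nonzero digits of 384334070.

3×8×4×3×3×4×7 = 24192

24192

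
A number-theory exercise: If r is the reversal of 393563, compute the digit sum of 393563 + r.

40

Reversal of 393563 is 365393; 393563 + 365393 = 758956.
Digit sum of 758956: 7+5+8+9+5+6 = 40.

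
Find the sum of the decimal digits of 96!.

648

96! = 991677934870949689209571401541893801158183648651267795444376054838492222809091499987689476037000748982075094738965754305639874560000000000000000000000
Sum of its 150 digits: 648.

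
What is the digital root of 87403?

8+7+4+0+3 = 22
2+2 = 4

4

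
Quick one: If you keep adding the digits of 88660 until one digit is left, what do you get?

1

8+8+6+6+0 = 28
2+8 = 10
1+0 = 1
(Equivalently, 88660 mod 9 = 1.)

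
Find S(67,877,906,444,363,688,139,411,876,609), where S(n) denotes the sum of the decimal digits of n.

6+7+8+7+7+9+0+6+4+4+4+3+6+3+6+8+8+1+3+9+4+1+1+8+7+6+6+0+9 = 151

151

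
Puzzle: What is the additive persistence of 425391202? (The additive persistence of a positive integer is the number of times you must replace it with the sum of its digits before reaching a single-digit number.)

425391202 → 28 → 10 → 1 (3 steps)

3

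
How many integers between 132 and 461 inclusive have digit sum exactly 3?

3

The integers in [132, 461] that have digit sum exactly 3: 201, 210, 300.
3 qualify.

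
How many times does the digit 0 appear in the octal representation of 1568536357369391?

1

1568536357369391 in base 8 is 54451152431373057.
The digit 0 appears 1 time.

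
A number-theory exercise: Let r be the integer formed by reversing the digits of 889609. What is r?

906988

Reversing 889609 gives 906988.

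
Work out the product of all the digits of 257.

70

2×5×7 = 70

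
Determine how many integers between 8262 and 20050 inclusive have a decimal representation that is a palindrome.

118

The integers in [8262, 20050] that have a decimal representation that is a palindrome: 8338, 8448, 8558, 8668, 8778, 8888, …, 19991, 20002.
118 qualify.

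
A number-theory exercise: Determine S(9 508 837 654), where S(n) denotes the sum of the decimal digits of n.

9+5+0+8+8+3+7+6+5+4 = 55

55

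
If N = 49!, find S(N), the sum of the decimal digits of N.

49! = 608281864034267560872252163321295376887552831379210240000000000
Sum of its 63 digits: 225.

225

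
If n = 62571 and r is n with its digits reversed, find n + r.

Reverse of 62571 is 17526.
62571 + 17526 = 80097

80097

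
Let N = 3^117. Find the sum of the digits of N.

3^117 = 66555937033867822607895549241096482953017615834735226163
Sum of its 56 digits: 261.

261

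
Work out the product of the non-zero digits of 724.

56

7×2×4 = 56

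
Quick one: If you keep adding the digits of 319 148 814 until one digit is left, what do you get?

3

3+1+9+1+4+8+8+1+4 = 39
3+9 = 12
1+2 = 3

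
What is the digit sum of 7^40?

7^40 = 6366805760909027985741435139224001
Sum of its 34 digits: 142.

142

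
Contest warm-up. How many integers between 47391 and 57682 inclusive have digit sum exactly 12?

121

The integers in [47391, 57682] that have digit sum exactly 12: 48000, 50007, 50016, 50025, 50034, 50043, …, 56100, 57000.
121 qualify.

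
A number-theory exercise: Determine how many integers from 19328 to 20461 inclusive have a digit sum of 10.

35

The integers in [19328, 20461] that have a digit sum of 10: 20008, 20017, 20026, 20035, 20044, 20053, …, 20431, 20440.
35 qualify.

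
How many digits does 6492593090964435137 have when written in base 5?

6492593090964435137 in base 5 is 413430434130200243343411022, which has 27 digits.

27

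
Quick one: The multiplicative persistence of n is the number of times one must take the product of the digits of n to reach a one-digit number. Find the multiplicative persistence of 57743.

2

57743 → 2940 → 0 (2 steps)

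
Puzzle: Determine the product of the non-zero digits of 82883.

8×2×8×8×3 = 3072

3072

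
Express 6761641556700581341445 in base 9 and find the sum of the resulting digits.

6761641556700581341445 in base 9 is 67714162537424825625338.
Digit sum: 6+7+7+1+4+1+6+2+5+3+7+4+2+4+8+2+5+6+2+5+3+3+8 = 101.

101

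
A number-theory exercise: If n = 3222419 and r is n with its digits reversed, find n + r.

12364642

Reverse of 3222419 is 9142223.
3222419 + 9142223 = 12364642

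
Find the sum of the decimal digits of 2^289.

398

2^289 = 994646472819573284310764496293641680200912301594695434880927953786318994025066751066112
Sum of its 87 digits: 398.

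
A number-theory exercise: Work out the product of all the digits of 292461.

864

2×9×2×4×6×1 = 864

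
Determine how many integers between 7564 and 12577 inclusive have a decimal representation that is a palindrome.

50

The integers in [7564, 12577] that have a decimal representation that is a palindrome: 7667, 7777, 7887, 7997, 8008, 8118, …, 12421, 12521.
50 qualify.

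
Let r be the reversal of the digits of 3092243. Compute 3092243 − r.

-330660

Reverse of 3092243 is 3422903.
3092243 − 3422903 = -330660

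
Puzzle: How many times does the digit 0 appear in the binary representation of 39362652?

16

39362652 in base 2 is 10010110001010000001011100.
The digit 0 appears 16 times.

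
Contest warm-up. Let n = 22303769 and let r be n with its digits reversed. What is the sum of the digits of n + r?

28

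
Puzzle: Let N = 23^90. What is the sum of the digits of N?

568

23^90 = 359339733669351605185101286718740311628342797555834676291480724848488155215018843334859391939330168929445333462245499312849
Sum of its 123 digits: 568.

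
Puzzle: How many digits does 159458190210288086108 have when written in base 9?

159458190210288086108 in base 9 is 1410341158515002641475, which has 22 digits.

22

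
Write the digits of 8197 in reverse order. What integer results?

7918

Reversing 8197 gives 7918.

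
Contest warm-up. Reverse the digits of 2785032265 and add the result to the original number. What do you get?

8407338137

Reverse of 2785032265 is 5622305872.
2785032265 + 5622305872 = 8407338137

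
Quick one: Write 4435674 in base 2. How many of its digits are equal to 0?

10

4435674 in base 2 is 10000111010111011011010.
The digit 0 appears 10 times.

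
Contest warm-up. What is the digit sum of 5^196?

643

5^196 = 99568244445778267314305024860481987849444034699538674129617865836635181344566135058943117170011417871311465432881959713995456695556640625
Sum of its 137 digits: 643.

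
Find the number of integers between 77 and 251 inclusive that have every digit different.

The integers in [77, 251] that have every digit different: 78, 79, 80, 81, 82, 83, …, 250, 251.
126 qualify.

126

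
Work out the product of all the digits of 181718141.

1792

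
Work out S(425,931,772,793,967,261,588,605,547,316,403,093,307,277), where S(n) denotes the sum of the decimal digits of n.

4+2+5+9+3+1+7+7+2+7+9+3+9+6+7+2+6+1+5+8+8+6+0+5+5+4+7+3+1+6+4+0+3+0+9+3+3+0+7+2+7+7 = 193

193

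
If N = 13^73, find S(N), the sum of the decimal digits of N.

13^73 = 2079048967884476080047788451088036024992192911702789306913218557391594777834401453
Sum of its 82 digits: 382.

382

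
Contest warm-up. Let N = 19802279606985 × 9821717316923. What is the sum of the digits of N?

19802279606985 × 9821717316923 = 194492392530475753129507155
Sum of its 27 digits: 117.

117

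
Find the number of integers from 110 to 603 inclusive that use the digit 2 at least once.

176

The integers in [110, 603] that use the digit 2 at least once: 112, 120, 121, 122, 123, 124, …, 592, 602.
176 qualify.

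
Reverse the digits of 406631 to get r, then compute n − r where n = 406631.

270027

Reverse of 406631 is 136604.
406631 − 136604 = 270027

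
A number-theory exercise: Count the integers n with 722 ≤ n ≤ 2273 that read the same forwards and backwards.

The integers in [722, 2273] that read the same forwards and backwards: 727, 737, 747, 757, 767, 777, …, 2112, 2222.
41 qualify.

41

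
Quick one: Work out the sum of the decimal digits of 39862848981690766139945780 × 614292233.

39862848981690766139945780 × 614292233 = 24487438514704596847588083695126740
Sum of its 35 digits: 172.

172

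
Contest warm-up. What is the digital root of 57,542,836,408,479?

9

5+7+5+4+2+8+3+6+4+0+8+4+7+9 = 72
7+2 = 9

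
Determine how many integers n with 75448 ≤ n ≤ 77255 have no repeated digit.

480

The integers in [75448, 77255] that have no repeated digit: 75460, 75461, 75462, 75463, 75468, 75469, …, 76984, 76985.
480 qualify.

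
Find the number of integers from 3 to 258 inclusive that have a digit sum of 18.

3

The integers in [3, 258] that have a digit sum of 18: 99, 189, 198.
3 qualify.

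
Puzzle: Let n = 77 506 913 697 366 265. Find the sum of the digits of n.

88

7+7+5+0+6+9+1+3+6+9+7+3+6+6+2+6+5 = 88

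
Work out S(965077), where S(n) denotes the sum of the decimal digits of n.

34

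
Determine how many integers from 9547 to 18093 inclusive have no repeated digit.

The integers in [9547, 18093] that have no repeated digit: 9547, 9548, 9560, 9561, 9562, 9563, …, 18092, 18093.
2581 qualify.

2581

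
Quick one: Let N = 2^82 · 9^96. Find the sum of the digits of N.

2^82 · 9^96 = 195767480081010761553127035768055518311298822889938347196732186444315744065677950993025239936467557111241904293412864
Sum of its 117 digits: 522.

522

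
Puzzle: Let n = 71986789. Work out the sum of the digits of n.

55

7+1+9+8+6+7+8+9 = 55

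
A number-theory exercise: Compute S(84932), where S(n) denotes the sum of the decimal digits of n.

8+4+9+3+2 = 26

26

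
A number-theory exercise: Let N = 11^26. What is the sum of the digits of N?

11^26 = 1191817653772720942460132761
Sum of its 28 digits: 112.

112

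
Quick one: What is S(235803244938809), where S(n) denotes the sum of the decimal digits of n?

2+3+5+8+0+3+2+4+4+9+3+8+8+0+9 = 68

68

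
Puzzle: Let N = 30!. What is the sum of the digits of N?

30! = 265252859812191058636308480000000
Sum of its 33 digits: 117.

117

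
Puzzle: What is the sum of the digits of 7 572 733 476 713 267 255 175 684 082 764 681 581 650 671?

201

7+5+7+2+7+3+3+4+7+6+7+1+3+2+6+7+2+5+5+1+7+5+6+8+4+0+8+2+7+6+4+6+8+1+5+8+1+6+5+0+6+7+1 = 201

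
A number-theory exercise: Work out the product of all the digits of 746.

7×4×6 = 168

168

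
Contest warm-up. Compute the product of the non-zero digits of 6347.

6×3×4×7 = 504

504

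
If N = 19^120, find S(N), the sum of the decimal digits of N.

19^120 = 2821188561558006050182806325699651325904349317385522184850131166315238114862945518835835570975439814916967715430619167129237431101638511203016746250533601
Sum of its 154 digits: 631.

631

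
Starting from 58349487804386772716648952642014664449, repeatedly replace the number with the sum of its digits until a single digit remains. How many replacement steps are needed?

58349487804386772716648952642014664449 → 191 → 11 → 2 (3 steps)

3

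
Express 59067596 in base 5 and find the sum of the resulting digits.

16

59067596 in base 5 is 110110130341.
Digit sum: 1+1+0+1+1+0+1+3+0+3+4+1 = 16.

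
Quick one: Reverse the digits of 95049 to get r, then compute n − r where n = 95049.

990

Reverse of 95049 is 94059.
95049 − 94059 = 990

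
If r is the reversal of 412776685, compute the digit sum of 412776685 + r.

Reversal of 412776685 is 586677214; 412776685 + 586677214 = 999453899.
Digit sum of 999453899: 9+9+9+4+5+3+8+9+9 = 65.

65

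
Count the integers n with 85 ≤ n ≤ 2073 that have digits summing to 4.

The integers in [85, 2073] that have digits summing to 4: 103, 112, 121, 130, 202, 211, …, 2011, 2020.
23 qualify.

23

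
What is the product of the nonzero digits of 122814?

1×2×2×8×1×4 = 128

128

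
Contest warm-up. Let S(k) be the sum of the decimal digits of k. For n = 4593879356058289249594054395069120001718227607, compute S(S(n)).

11

First digit sum: 209.
2+0+9 = 11.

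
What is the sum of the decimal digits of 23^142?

931

23^142 = 23192774984369078750237734279529478056786508400568760494458054531175748781538547983737719432314390376285239093373327480102096981869490207569279694674667900572850858333516312349602671597295286129
Sum of its 194 digits: 931.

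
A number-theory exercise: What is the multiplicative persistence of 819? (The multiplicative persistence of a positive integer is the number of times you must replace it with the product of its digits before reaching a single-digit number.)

819 → 72 → 14 → 4 (3 steps)

3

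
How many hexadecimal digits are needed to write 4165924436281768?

4165924436281768 in base 16 is ECCE2DE2F89A8, which has 13 digits.

13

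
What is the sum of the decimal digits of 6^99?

342

6^99 = 108886437250011817682781711193009636756190618412159145257178661061582856912896
Sum of its 78 digits: 342.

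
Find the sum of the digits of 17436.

21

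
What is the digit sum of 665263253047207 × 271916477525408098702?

160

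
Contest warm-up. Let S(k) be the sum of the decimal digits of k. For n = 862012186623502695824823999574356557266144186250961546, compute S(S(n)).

First digit sum: 249.
2+4+9 = 15.

15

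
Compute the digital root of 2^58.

7

The digital root of n equals n mod 9 (or 9 when 9 | n), so we need 2^58 mod 9.
2^58 ≡ 7 (mod 9), so the digital root is 7.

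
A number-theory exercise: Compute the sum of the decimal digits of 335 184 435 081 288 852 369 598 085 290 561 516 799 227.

202

3+3+5+1+8+4+4+3+5+0+8+1+2+8+8+8+5+2+3+6+9+5+9+8+0+8+5+2+9+0+5+6+1+5+1+6+7+9+9+2+2+7 = 202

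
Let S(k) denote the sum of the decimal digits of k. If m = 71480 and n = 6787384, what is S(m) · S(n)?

S(71480) = 7+1+4+8+0 = 20.
S(6787384) = 6+7+8+7+3+8+4 = 43.
20 · 43 = 860.

860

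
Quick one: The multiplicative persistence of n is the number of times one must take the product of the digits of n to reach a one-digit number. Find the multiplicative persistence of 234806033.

234806033 → 0 (1 step)

1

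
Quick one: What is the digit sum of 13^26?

133

13^26 = 91733330193268616658399616009
Sum of its 29 digits: 133.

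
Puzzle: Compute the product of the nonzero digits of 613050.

6×1×3×5 = 90

90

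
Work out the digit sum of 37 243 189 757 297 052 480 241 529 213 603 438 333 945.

173

3+7+2+4+3+1+8+9+7+5+7+2+9+7+0+5+2+4+8+0+2+4+1+5+2+9+2+1+3+6+0+3+4+3+8+3+3+3+9+4+5 = 173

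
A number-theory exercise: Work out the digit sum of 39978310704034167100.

3+9+9+7+8+3+1+0+7+0+4+0+3+4+1+6+7+1+0+0 = 73

73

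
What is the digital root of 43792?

4+3+7+9+2 = 25
2+5 = 7
(Equivalently, 43792 mod 9 = 7.)

7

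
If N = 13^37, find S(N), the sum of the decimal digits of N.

175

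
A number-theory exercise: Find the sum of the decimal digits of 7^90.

298

7^90 = 11450477594321044359340126713545146077054004823284978858214566372120240027249
Sum of its 77 digits: 298.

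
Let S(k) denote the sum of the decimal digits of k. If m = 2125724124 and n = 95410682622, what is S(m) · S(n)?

S(2125724124) = 2+1+2+5+7+2+4+1+2+4 = 30.
S(95410682622) = 9+5+4+1+0+6+8+2+6+2+2 = 45.
30 · 45 = 1350.

1350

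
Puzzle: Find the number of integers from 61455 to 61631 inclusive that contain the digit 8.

The integers in [61455, 61631] that contain the digit 8: 61458, 61468, 61478, 61480, 61481, 61482, …, 61618, 61628.
36 qualify.

36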